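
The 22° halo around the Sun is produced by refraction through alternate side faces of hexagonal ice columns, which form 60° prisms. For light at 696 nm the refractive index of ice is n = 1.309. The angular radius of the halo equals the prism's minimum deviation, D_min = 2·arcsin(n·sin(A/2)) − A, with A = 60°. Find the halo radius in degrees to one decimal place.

n·sin(A/2) = 1.309 × sin 30° = 1.309 × 0.5000 = 0.6545.
D_min = 2·arcsin(0.6545) − 60° = 2 × 40.882° − 60° = 21.763°.

21.8°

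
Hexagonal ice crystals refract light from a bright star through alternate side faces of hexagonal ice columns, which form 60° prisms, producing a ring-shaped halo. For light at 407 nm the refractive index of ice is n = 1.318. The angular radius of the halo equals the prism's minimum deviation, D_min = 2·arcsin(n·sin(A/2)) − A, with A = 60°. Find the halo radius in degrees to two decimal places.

22.45°

n·sin(A/2) = 1.318 × sin 30° = 1.318 × 0.5000 = 0.6590.
D_min = 2·arcsin(0.6590) − 60° = 2 × 41.224° − 60° = 22.447°.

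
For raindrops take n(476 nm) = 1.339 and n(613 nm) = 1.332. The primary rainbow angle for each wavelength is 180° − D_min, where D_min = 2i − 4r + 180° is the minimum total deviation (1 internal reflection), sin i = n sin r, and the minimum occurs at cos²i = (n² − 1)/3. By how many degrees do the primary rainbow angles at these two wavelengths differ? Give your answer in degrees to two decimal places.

1.01°

At 476 nm (n = 1.339): cos²i = 0.26431 → i = 59.062°, r = 39.834°, D_min = 138.786°, rainbow angle = 41.214°.
At 613 nm (n = 1.332): cos²i = 0.25807 → i = 59.469°, r = 40.290°, D_min = 137.776°, rainbow angle = 42.224°.
Angular width = |41.214° − 42.224°| = 1.010°.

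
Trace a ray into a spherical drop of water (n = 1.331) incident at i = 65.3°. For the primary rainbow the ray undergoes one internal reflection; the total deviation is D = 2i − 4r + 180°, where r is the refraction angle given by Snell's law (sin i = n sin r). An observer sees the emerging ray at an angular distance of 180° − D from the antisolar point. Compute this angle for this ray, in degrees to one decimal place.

sin r = sin 65.3° / 1.331 = 0.9085/1.331 = 0.6826; r = 43.05°.
D = 2·65.3° − 4·43.05° + 180° = 130.60° − 172.18° + 180° = 138.42°.
Angle from antisolar point = 180° − D = 41.58°.

41.6°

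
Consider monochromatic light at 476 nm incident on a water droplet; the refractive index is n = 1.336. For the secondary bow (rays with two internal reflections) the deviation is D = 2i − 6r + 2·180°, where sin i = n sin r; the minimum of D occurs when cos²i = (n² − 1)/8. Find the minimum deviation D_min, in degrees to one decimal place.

231.7°

cos²i = (1.78490 − 1)/8 = 0.09811; i = arccos(0.31323) = 71.746°.
sin r = sin 71.746°/1.336 = 0.71084; r = 45.303°.
D_min = 2·71.746° − 6·45.303° + 360° = 231.674°.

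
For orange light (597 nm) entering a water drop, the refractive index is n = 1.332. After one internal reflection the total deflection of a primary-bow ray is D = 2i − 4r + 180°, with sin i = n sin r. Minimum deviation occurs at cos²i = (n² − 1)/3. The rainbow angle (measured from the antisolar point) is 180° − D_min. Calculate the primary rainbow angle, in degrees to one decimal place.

cos²i = (1.77422 − 1)/3 = 0.25807; i = arccos(0.50801) = 59.469°.
sin r = sin 59.469°/1.332 = 0.64666; r = 40.290°.
D_min = 2·59.469° − 4·40.290° + 180° = 137.776°.
Rainbow angle = 180° − D_min = 42.224°.

42.2°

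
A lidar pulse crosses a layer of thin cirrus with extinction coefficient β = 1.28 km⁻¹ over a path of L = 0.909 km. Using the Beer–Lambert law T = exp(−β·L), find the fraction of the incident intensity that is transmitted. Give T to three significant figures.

τ = β·L = 1.28 × 0.909 = 1.1635.
T = exp(−1.1635) = 0.3124.

0.312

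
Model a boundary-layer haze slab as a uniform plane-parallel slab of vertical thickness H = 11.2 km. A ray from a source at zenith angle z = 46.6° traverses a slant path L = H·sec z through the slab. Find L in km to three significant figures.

16.3 km

sec z = 1/cos 46.6° = 1.4554.
L = 11.2 × 1.4554 = 16.301 km.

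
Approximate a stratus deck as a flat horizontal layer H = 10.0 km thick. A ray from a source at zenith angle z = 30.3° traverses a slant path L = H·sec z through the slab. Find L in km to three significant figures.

11.6 km

sec z = 1/cos 30.3° = 1.1582.
L = 10.0 × 1.1582 = 11.582 km.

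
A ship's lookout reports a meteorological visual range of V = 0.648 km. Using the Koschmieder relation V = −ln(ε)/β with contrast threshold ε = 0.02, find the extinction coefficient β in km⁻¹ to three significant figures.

6.04 km⁻¹

β = −ln(0.02) / V = 3.912 / 0.648 = 6.0371 km⁻¹.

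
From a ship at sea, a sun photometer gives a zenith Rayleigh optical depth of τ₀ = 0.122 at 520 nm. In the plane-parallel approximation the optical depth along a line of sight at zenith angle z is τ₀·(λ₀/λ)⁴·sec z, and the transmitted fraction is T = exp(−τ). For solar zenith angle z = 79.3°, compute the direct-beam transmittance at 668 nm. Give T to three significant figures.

0.786

sec 79.3° = 5.3860.
τ = 0.122 × (520/668)⁴ × 5.3860 = 0.122 × 0.3672 × 5.3860 = 0.2413.
T = exp(−0.2413) = 0.7856.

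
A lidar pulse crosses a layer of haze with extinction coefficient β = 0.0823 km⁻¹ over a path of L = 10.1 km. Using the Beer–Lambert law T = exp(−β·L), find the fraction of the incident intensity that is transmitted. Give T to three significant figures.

0.436

τ = β·L = 0.0823 × 10.1 = 0.8312.
T = exp(−0.8312) = 0.4355.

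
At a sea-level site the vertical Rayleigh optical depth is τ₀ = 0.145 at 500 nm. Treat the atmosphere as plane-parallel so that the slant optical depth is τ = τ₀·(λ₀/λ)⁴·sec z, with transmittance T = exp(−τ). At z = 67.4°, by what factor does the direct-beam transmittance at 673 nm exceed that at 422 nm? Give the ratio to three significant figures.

Airmass: sec 67.4° = 2.6022.
τ(673 nm) = 0.145 × (500/673)⁴ × 2.6022 = 0.145 × 0.3047 × 2.6022 = 0.1150.
τ(422 nm) = 0.145 × (500/422)⁴ × 2.6022 = 0.145 × 1.9707 × 2.6022 = 0.7436.
T(673)/T(422) = exp(τ_B − τ_A) = exp(0.6286) = 1.8751.

1.88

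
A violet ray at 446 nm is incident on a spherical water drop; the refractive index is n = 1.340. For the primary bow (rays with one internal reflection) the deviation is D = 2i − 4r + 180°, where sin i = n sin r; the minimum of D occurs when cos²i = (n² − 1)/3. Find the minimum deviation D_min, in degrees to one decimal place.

138.9°

cos²i = (1.79560 − 1)/3 = 0.26520; i = arccos(0.51498) = 59.004°.
sin r = sin 59.004°/1.340 = 0.63971; r = 39.770°.
D_min = 2·59.004° − 4·39.770° + 180° = 138.929°.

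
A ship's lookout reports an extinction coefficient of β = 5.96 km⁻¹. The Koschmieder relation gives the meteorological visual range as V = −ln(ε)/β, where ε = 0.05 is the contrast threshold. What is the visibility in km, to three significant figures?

V = −ln(0.05) / 5.96 = 2.996 / 5.96 = 0.5026 km.

0.503 km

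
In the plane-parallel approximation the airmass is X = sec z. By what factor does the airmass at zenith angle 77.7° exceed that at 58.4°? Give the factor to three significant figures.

2.46

X(77.7°)/X(58.4°) = sec 77.7° / sec 58.4° = cos 58.4° / cos 77.7° = 0.5240/0.2130 = 2.4597.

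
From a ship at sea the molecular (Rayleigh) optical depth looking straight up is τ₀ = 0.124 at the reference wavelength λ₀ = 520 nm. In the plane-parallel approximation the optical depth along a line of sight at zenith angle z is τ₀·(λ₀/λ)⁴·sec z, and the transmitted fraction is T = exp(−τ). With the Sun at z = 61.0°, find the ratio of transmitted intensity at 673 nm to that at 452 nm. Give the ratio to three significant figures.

Airmass: sec 61.0° = 2.0627.
τ(673 nm) = 0.124 × (520/673)⁴ × 2.0627 = 0.124 × 0.3564 × 2.0627 = 0.0912.
τ(452 nm) = 0.124 × (520/452)⁴ × 2.0627 = 0.124 × 1.7517 × 2.0627 = 0.4480.
T(673)/T(452) = exp(τ_B − τ_A) = exp(0.3569) = 1.4289.

1.43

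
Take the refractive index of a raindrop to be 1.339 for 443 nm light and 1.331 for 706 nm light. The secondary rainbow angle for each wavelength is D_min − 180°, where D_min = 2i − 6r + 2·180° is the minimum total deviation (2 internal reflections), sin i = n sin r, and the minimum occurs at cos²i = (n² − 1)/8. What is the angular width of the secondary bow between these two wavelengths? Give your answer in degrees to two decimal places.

At 443 nm (n = 1.339): cos²i = 0.09912 → i = 71.650°, r = 45.141°, D_min = 232.451°, rainbow angle = 52.451°.
At 706 nm (n = 1.331): cos²i = 0.09645 → i = 71.907°, r = 45.575°, D_min = 230.365°, rainbow angle = 50.365°.
Angular width = |52.451° − 50.365°| = 2.086°.

2.09°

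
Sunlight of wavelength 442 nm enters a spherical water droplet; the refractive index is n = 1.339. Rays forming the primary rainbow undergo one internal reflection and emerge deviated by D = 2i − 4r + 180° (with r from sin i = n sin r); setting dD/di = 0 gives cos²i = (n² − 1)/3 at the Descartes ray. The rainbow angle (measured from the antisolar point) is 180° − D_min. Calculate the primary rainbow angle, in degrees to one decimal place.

41.2°

cos²i = (1.79292 − 1)/3 = 0.26431; i = arccos(0.51411) = 59.062°.
sin r = sin 59.062°/1.339 = 0.64057; r = 39.834°.
D_min = 2·59.062° − 4·39.834° + 180° = 138.786°.
Rainbow angle = 180° − D_min = 41.214°.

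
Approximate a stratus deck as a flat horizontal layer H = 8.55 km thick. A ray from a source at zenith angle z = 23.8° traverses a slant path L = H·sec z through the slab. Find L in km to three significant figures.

sec z = 1/cos 23.8° = 1.0929.
L = 8.55 × 1.0929 = 9.345 km.

9.34 km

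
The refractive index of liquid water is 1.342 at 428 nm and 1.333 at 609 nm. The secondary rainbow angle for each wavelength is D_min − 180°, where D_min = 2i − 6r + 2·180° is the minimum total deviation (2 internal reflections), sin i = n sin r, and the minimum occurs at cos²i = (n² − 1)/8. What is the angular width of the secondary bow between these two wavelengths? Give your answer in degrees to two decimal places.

2.33°

At 428 nm (n = 1.342): cos²i = 0.10012 → i = 71.554°, r = 44.981°, D_min = 233.222°, rainbow angle = 53.222°.
At 609 nm (n = 1.333): cos²i = 0.09711 → i = 71.843°, r = 45.466°, D_min = 230.891°, rainbow angle = 50.891°.
Angular width = |53.222° − 50.891°| = 2.331°.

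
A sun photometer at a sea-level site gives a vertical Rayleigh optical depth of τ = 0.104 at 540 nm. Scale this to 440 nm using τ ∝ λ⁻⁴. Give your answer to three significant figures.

τ(440 nm) = τ(540 nm) × (540/440)⁴ = 0.104 × (1.2273)⁴ = 0.104 × 2.2686 = 0.2359.

0.236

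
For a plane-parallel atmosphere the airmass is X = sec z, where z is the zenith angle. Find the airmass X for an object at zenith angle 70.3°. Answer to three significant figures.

X = sec z = 1/cos 70.3° = 1/0.3371 = 2.9665.

2.97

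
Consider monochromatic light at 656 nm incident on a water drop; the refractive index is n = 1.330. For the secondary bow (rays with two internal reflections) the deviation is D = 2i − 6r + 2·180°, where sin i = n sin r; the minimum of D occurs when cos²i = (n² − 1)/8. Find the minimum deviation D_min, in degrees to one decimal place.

cos²i = (1.76890 − 1)/8 = 0.09611; i = arccos(0.31002) = 71.940°.
sin r = sin 71.940°/1.330 = 0.71483; r = 45.630°.
D_min = 2·71.940° − 6·45.630° + 360° = 230.101°.

230.1°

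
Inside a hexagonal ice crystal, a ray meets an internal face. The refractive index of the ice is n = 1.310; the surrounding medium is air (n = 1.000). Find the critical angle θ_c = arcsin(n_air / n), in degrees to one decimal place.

sin θ_c = n_air / n = 1.000 / 1.310 = 0.7634.
θ_c = arcsin(0.7634) = 49.76°.

49.8°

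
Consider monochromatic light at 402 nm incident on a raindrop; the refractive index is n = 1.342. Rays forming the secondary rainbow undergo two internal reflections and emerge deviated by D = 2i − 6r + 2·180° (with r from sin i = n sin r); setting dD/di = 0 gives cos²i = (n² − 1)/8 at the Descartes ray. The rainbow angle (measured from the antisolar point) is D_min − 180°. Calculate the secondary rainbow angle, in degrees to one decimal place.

53.2°

cos²i = (1.80096 − 1)/8 = 0.10012; i = arccos(0.31642) = 71.554°.
sin r = sin 71.554°/1.342 = 0.70687; r = 44.981°.
D_min = 2·71.554° − 6·44.981° + 360° = 233.222°.
Rainbow angle = D_min − 180° = 53.222°.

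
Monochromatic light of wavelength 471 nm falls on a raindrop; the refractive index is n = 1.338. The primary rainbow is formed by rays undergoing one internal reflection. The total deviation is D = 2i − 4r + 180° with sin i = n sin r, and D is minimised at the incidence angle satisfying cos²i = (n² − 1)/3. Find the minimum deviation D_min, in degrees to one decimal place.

138.6°

cos²i = (1.79024 − 1)/3 = 0.26341; i = arccos(0.51324) = 59.120°.
sin r = sin 59.120°/1.338 = 0.64144; r = 39.899°.
D_min = 2·59.120° − 4·39.899° + 180° = 138.643°.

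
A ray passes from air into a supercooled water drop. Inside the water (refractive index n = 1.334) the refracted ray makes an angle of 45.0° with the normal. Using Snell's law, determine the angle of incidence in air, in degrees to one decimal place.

Snell: sin θ_i = n · sin θ_r = 1.334 × sin 45.0° = 1.334 × 0.7071 = 0.9433.
θ_i = arcsin(0.9433) = 70.61°.

70.6°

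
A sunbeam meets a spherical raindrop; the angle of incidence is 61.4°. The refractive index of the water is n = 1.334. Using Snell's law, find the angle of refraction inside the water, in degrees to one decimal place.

41.2°

Snell: sin θ_r = sin θ_i / n = sin 61.4° / 1.334 = 0.8780 / 1.334 = 0.6582.
θ_r = arcsin(0.6582) = 41.16°.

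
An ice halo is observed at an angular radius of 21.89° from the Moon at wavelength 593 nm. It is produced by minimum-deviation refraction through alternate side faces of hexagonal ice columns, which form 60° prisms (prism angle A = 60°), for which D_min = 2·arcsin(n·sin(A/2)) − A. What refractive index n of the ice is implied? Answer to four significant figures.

Rearranging: n = sin((D_min + A)/2) / sin(A/2).
(D_min + A)/2 = (21.89° + 60°)/2 = 40.945°.
n = sin 40.945° / sin 30° = 0.6553 / 0.5000 = 1.3107.

1.311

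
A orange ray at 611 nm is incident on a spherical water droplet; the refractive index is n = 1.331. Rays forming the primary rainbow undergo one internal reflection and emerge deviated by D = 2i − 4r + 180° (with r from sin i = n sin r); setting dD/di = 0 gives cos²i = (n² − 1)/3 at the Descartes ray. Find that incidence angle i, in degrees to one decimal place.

cos²i = (1.331² − 1)/3 = (1.77156 − 1)/3 = 0.25719.
cos i = 0.50714, so i = 59.527°.

59.5°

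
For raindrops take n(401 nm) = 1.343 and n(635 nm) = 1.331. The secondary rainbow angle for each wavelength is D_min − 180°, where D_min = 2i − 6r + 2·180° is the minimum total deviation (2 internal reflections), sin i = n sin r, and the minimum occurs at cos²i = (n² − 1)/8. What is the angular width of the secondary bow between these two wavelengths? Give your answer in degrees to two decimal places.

3.11°

At 401 nm (n = 1.343): cos²i = 0.10046 → i = 71.522°, r = 44.928°, D_min = 233.478°, rainbow angle = 53.478°.
At 635 nm (n = 1.331): cos²i = 0.09645 → i = 71.907°, r = 45.575°, D_min = 230.365°, rainbow angle = 50.365°.
Angular width = |53.478° − 50.365°| = 3.113°.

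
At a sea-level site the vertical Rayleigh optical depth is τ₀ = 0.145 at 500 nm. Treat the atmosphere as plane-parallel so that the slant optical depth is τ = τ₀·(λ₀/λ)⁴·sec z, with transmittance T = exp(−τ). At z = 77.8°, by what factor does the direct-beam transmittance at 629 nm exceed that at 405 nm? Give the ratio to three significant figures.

Airmass: sec 77.8° = 4.7321.
τ(629 nm) = 0.145 × (500/629)⁴ × 4.7321 = 0.145 × 0.3993 × 4.7321 = 0.2740.
τ(405 nm) = 0.145 × (500/405)⁴ × 4.7321 = 0.145 × 2.3231 × 4.7321 = 1.5940.
T(629)/T(405) = exp(τ_B − τ_A) = exp(1.3200) = 3.7434.

3.74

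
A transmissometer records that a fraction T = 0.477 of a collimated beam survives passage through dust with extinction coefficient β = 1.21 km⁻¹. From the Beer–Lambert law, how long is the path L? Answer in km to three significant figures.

0.612 km

Beer–Lambert: T = exp(−βL) ⇒ L = −ln(T)/β = −ln(0.477)/1.21 = 0.7402/1.21 = 0.6118 km.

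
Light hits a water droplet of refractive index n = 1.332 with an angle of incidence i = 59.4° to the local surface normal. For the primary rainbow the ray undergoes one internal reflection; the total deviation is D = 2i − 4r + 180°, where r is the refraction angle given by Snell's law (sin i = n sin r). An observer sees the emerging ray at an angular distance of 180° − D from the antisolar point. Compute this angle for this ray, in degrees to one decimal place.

42.2°

sin r = sin 59.4° / 1.332 = 0.8607/1.332 = 0.6462; r = 40.26°.
D = 2·59.4° − 4·40.26° + 180° = 118.80° − 161.02° + 180° = 137.78°.
Angle from antisolar point = 180° − D = 42.22°.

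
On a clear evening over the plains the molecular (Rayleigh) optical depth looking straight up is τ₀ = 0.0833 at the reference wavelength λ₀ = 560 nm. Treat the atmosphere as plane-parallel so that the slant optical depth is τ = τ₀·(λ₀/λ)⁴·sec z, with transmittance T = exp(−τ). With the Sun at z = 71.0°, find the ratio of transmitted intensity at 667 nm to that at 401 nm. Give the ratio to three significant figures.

Airmass: sec 71.0° = 3.0716.
τ(667 nm) = 0.0833 × (560/667)⁴ × 3.0716 = 0.0833 × 0.4969 × 3.0716 = 0.1271.
τ(401 nm) = 0.0833 × (560/401)⁴ × 3.0716 = 0.0833 × 3.8034 × 3.0716 = 0.9731.
T(667)/T(401) = exp(τ_B − τ_A) = exp(0.8460) = 2.3303.

2.33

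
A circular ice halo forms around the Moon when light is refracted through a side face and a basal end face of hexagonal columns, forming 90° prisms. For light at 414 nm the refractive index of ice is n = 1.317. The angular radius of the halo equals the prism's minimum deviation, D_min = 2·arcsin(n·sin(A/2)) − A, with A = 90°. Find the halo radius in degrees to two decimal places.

n·sin(A/2) = 1.317 × sin 45° = 1.317 × 0.7071 = 0.9313.
D_min = 2·arcsin(0.9313) − 90° = 2 × 68.632° − 90° = 47.264°.

47.26°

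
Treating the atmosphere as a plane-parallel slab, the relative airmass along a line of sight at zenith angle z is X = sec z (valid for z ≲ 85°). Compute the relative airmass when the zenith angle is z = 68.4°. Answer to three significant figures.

X = sec z = 1/cos 68.4° = 1/0.3681 = 2.7165.

2.72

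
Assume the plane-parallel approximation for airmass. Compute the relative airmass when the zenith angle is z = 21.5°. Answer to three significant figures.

1.07

X = sec z = 1/cos 21.5° = 1/0.9304 = 1.0748.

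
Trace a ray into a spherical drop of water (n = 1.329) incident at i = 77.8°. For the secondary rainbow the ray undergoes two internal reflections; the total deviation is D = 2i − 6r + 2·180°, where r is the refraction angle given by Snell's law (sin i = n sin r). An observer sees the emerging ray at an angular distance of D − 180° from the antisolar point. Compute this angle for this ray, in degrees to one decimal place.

sin r = sin 77.8° / 1.329 = 0.9774/1.329 = 0.7355; r = 47.35°.
D = 2·77.8° − 6·47.35° + 2·180° = 155.60° − 284.07° + 360° = 231.53°.
Angle from antisolar point = D − 180° = 51.53°.

51.5°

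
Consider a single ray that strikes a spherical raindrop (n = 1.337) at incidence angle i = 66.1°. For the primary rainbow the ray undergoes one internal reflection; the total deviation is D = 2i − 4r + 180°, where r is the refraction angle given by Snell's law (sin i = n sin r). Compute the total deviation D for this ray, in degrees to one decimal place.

sin r = sin 66.1° / 1.337 = 0.9143/1.337 = 0.6838; r = 43.14°.
D = 2·66.1° − 4·43.14° + 180° = 132.20° − 172.57° + 180° = 139.63°.

139.6°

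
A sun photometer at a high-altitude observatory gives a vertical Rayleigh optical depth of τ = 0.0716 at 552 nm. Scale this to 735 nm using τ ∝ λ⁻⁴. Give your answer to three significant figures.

τ(735 nm) = τ(552 nm) × (552/735)⁴ = 0.0716 × (0.7510)⁴ = 0.0716 × 0.3181 = 0.0228.

0.0228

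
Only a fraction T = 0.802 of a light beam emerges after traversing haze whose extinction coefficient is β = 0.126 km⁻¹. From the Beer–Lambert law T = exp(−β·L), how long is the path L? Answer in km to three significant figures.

Beer–Lambert: T = exp(−βL) ⇒ L = −ln(T)/β = −ln(0.802)/0.126 = 0.2206/0.126 = 1.751 km.

1.75 km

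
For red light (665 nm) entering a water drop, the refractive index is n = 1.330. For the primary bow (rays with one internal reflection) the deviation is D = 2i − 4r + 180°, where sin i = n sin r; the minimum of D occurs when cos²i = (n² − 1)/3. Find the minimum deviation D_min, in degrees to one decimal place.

137.5°

cos²i = (1.76890 − 1)/3 = 0.25630; i = arccos(0.50626) = 59.585°.
sin r = sin 59.585°/1.330 = 0.64841; r = 40.422°.
D_min = 2·59.585° − 4·40.422° + 180° = 137.484°.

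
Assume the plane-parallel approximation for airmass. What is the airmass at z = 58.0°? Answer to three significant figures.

1.89

X = sec z = 1/cos 58.0° = 1/0.5299 = 1.8871.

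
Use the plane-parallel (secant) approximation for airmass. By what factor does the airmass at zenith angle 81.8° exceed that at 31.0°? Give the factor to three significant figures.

X(81.8°)/X(31.0°) = sec 81.8° / sec 31.0° = cos 31.0° / cos 81.8° = 0.8572/0.1426 = 6.0098.

6.01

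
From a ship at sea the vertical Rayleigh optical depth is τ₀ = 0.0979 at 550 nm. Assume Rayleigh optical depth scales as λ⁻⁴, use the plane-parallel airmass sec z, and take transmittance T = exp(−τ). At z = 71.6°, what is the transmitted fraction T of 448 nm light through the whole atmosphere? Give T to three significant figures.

0.494

sec 71.6° = 3.1681.
τ = 0.0979 × (550/448)⁴ × 3.1681 = 0.0979 × 2.2716 × 3.1681 = 0.7046.
T = exp(−0.7046) = 0.4943.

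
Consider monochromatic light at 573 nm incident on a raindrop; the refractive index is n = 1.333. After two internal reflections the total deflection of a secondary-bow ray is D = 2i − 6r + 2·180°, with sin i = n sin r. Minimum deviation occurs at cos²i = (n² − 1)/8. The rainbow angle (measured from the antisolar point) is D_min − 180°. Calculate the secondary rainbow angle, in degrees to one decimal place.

cos²i = (1.77689 − 1)/8 = 0.09711; i = arccos(0.31163) = 71.843°.
sin r = sin 71.843°/1.333 = 0.71283; r = 45.466°.
D_min = 2·71.843° − 6·45.466° + 360° = 230.891°.
Rainbow angle = D_min − 180° = 50.891°.

50.9°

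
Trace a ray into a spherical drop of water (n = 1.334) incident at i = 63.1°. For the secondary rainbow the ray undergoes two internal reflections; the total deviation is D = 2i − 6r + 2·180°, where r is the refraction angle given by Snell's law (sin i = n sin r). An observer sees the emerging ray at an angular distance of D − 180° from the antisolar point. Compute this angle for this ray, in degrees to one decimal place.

sin r = sin 63.1° / 1.334 = 0.8918/1.334 = 0.6685; r = 41.95°.
D = 2·63.1° − 6·41.95° + 2·180° = 126.20° − 251.71° + 360° = 234.49°.
Angle from antisolar point = D − 180° = 54.49°.

54.5°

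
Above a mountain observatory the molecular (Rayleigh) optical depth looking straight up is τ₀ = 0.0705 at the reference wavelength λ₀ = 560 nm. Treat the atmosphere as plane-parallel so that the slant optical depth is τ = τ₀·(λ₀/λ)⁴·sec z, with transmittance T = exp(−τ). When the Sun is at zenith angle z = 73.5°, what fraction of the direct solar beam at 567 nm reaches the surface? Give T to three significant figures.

sec 73.5° = 3.5209.
τ = 0.0705 × (560/567)⁴ × 3.5209 = 0.0705 × 0.9515 × 3.5209 = 0.2362.
T = exp(−0.2362) = 0.7896.

0.790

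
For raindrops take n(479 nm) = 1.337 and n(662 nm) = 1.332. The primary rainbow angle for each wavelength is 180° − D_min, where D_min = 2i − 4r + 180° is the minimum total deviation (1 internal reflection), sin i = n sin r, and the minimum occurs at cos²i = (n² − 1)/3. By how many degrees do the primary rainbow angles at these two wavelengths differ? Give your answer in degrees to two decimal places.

At 479 nm (n = 1.337): cos²i = 0.26252 → i = 59.178°, r = 39.964°, D_min = 138.500°, rainbow angle = 41.500°.
At 662 nm (n = 1.332): cos²i = 0.25807 → i = 59.469°, r = 40.290°, D_min = 137.776°, rainbow angle = 42.224°.
Angular width = |41.500° − 42.224°| = 0.724°.

0.72°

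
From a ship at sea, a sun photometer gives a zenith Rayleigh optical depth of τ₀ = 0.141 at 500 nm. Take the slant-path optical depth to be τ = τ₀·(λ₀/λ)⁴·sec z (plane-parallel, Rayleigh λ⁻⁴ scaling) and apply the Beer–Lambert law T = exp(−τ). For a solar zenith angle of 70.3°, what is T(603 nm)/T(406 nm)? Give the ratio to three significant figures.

Airmass: sec 70.3° = 2.9665.
τ(603 nm) = 0.141 × (500/603)⁴ × 2.9665 = 0.141 × 0.4727 × 2.9665 = 0.1977.
τ(406 nm) = 0.141 × (500/406)⁴ × 2.9665 = 0.141 × 2.3003 × 2.9665 = 0.9621.
T(603)/T(406) = exp(τ_B − τ_A) = exp(0.7644) = 2.1477.

2.15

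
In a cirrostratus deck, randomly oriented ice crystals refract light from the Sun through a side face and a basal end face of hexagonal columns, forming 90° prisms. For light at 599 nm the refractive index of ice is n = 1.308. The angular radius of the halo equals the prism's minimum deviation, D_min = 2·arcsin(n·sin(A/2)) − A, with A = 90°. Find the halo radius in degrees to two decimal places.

n·sin(A/2) = 1.308 × sin 45° = 1.308 × 0.7071 = 0.9249.
D_min = 2·arcsin(0.9249) − 90° = 2 × 67.653° − 90° = 45.305°.

45.31°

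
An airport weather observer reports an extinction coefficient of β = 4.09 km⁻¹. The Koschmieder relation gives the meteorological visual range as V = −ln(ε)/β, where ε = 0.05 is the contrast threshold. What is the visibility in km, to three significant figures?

0.732 km

V = −ln(0.05) / 4.09 = 2.996 / 4.09 = 0.7325 km.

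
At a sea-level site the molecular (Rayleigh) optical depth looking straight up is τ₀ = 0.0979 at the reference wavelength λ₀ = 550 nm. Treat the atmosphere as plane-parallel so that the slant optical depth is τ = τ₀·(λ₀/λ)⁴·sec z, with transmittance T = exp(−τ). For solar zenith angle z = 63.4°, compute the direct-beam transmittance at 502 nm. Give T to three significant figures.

0.730

sec 63.4° = 2.2333.
τ = 0.0979 × (550/502)⁴ × 2.2333 = 0.0979 × 1.4409 × 2.2333 = 0.3150.
T = exp(−0.3150) = 0.7298.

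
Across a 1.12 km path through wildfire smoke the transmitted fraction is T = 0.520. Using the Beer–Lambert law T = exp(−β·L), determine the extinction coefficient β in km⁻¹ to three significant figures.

Beer–Lambert: T = exp(−βL) ⇒ β = −ln(T)/L = −ln(0.520)/1.12 = 0.6539/1.12 = 0.5839 km⁻¹.

0.584 km⁻¹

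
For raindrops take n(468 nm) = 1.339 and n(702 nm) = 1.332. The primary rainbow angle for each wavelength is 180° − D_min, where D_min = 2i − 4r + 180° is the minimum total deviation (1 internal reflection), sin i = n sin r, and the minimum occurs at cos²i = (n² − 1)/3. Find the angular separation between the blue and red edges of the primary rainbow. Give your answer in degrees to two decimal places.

At 468 nm (n = 1.339): cos²i = 0.26431 → i = 59.062°, r = 39.834°, D_min = 138.786°, rainbow angle = 41.214°.
At 702 nm (n = 1.332): cos²i = 0.25807 → i = 59.469°, r = 40.290°, D_min = 137.776°, rainbow angle = 42.224°.
Angular width = |41.214° − 42.224°| = 1.010°.

1.01°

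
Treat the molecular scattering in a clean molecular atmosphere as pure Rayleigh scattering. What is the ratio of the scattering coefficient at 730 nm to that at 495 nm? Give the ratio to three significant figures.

0.211

Rayleigh scattering ∝ λ⁻⁴, so the ratio of coefficients is the inverse fourth power of the wavelength ratio.
σ(730)/σ(495) = (495/730)⁴ = (0.6781)⁴ = 0.2114.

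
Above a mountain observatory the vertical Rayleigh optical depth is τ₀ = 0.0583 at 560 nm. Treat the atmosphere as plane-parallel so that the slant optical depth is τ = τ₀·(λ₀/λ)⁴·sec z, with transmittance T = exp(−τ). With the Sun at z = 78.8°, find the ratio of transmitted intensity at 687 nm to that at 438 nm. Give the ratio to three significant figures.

Airmass: sec 78.8° = 5.1484.
τ(687 nm) = 0.0583 × (560/687)⁴ × 5.1484 = 0.0583 × 0.4415 × 5.1484 = 0.1325.
τ(438 nm) = 0.0583 × (560/438)⁴ × 5.1484 = 0.0583 × 2.6721 × 5.1484 = 0.8020.
T(687)/T(438) = exp(τ_B − τ_A) = exp(0.6695) = 1.9533.

1.95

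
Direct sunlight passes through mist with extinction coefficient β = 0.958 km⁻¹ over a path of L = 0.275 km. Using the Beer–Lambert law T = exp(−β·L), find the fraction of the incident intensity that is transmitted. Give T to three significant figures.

τ = β·L = 0.958 × 0.275 = 0.2635.
T = exp(−0.2635) = 0.7684.

0.768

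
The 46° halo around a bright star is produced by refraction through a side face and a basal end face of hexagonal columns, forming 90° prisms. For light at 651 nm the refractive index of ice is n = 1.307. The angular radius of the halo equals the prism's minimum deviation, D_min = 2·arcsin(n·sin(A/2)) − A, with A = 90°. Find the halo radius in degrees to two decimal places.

45.09°

n·sin(A/2) = 1.307 × sin 45° = 1.307 × 0.7071 = 0.9242.
D_min = 2·arcsin(0.9242) − 90° = 2 × 67.546° − 90° = 45.093°.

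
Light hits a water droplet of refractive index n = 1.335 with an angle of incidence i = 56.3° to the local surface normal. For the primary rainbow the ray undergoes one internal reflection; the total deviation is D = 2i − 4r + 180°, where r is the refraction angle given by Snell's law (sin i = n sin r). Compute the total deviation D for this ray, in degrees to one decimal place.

138.4°

sin r = sin 56.3° / 1.335 = 0.8320/1.335 = 0.6232; r = 38.55°.
D = 2·56.3° − 4·38.55° + 180° = 112.60° − 154.20° + 180° = 138.40°.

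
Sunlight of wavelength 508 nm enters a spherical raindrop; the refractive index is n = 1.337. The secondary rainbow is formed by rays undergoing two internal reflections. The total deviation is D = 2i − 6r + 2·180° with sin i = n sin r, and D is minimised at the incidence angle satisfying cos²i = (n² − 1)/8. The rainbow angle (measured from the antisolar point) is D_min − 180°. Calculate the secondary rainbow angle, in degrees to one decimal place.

cos²i = (1.78757 − 1)/8 = 0.09845; i = arccos(0.31376) = 71.714°.
sin r = sin 71.714°/1.337 = 0.71017; r = 45.249°.
D_min = 2·71.714° − 6·45.249° + 360° = 231.934°.
Rainbow angle = D_min − 180° = 51.934°.

51.9°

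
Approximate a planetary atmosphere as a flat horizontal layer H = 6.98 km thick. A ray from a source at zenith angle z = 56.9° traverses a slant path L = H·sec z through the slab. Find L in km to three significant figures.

12.8 km

sec z = 1/cos 56.9° = 1.8312.
L = 6.98 × 1.8312 = 12.781 km.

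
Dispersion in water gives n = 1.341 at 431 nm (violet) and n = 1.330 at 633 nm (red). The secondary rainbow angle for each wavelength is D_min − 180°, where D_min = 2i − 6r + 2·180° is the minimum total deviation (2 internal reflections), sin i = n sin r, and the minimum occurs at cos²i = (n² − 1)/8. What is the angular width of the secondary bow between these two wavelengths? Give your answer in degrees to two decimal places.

At 431 nm (n = 1.341): cos²i = 0.09979 → i = 71.586°, r = 45.034°, D_min = 232.966°, rainbow angle = 52.966°.
At 633 nm (n = 1.330): cos²i = 0.09611 → i = 71.940°, r = 45.630°, D_min = 230.101°, rainbow angle = 50.101°.
Angular width = |52.966° − 50.101°| = 2.865°.

2.86°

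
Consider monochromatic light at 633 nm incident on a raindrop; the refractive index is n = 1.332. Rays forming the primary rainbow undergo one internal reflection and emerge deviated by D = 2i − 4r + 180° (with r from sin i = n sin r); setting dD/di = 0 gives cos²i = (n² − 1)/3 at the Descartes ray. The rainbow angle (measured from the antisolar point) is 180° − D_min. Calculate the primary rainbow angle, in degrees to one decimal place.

cos²i = (1.77422 − 1)/3 = 0.25807; i = arccos(0.50801) = 59.469°.
sin r = sin 59.469°/1.332 = 0.64666; r = 40.290°.
D_min = 2·59.469° − 4·40.290° + 180° = 137.776°.
Rainbow angle = 180° − D_min = 42.224°.

42.2°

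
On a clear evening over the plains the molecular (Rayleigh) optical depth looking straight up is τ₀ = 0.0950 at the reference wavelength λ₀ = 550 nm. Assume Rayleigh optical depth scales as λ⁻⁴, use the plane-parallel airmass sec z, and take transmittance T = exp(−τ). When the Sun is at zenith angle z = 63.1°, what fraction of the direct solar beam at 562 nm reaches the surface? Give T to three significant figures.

sec 63.1° = 2.2103.
τ = 0.0950 × (550/562)⁴ × 2.2103 = 0.0950 × 0.9173 × 2.2103 = 0.1926.
T = exp(−0.1926) = 0.8248.

0.825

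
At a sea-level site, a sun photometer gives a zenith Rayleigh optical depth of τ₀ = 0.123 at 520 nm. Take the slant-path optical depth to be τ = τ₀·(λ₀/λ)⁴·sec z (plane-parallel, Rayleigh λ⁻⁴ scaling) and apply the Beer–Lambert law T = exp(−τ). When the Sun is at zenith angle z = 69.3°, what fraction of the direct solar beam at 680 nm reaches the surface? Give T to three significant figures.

0.888

sec 69.3° = 2.8291.
τ = 0.123 × (520/680)⁴ × 2.8291 = 0.123 × 0.3420 × 2.8291 = 0.1190.
T = exp(−0.1190) = 0.8878.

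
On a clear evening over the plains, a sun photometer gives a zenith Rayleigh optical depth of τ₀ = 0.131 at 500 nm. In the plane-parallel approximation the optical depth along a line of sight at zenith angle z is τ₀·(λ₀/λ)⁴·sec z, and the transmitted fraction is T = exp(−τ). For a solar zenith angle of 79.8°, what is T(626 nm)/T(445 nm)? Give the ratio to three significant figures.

2.41

Airmass: sec 79.8° = 5.6470.
τ(626 nm) = 0.131 × (500/626)⁴ × 5.6470 = 0.131 × 0.4070 × 5.6470 = 0.3011.
τ(445 nm) = 0.131 × (500/445)⁴ × 5.6470 = 0.131 × 1.5938 × 5.6470 = 1.1790.
T(626)/T(445) = exp(τ_B − τ_A) = exp(0.8780) = 2.4060.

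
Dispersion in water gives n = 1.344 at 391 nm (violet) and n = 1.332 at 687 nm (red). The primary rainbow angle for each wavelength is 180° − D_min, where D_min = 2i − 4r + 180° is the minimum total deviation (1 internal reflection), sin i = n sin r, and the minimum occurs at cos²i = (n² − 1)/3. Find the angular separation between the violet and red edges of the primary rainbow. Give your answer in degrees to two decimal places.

At 391 nm (n = 1.344): cos²i = 0.26878 → i = 58.772°, r = 39.512°, D_min = 139.495°, rainbow angle = 40.505°.
At 687 nm (n = 1.332): cos²i = 0.25807 → i = 59.469°, r = 40.290°, D_min = 137.776°, rainbow angle = 42.224°.
Angular width = |40.505° − 42.224°| = 1.719°.

1.72°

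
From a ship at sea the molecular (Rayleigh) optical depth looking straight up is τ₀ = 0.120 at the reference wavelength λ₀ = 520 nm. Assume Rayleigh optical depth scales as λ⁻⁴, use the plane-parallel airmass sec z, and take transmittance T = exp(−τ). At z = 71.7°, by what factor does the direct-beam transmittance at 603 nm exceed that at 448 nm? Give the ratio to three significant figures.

1.62

Airmass: sec 71.7° = 3.1848.
τ(603 nm) = 0.120 × (520/603)⁴ × 3.1848 = 0.120 × 0.5530 × 3.1848 = 0.2114.
τ(448 nm) = 0.120 × (520/448)⁴ × 3.1848 = 0.120 × 1.8151 × 3.1848 = 0.6937.
T(603)/T(448) = exp(τ_B − τ_A) = exp(0.4823) = 1.6199.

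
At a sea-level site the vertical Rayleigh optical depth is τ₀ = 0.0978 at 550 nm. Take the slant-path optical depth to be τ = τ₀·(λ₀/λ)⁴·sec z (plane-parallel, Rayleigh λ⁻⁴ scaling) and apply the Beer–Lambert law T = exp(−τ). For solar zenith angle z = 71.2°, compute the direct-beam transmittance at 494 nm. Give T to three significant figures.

sec 71.2° = 3.1030.
τ = 0.0978 × (550/494)⁴ × 3.1030 = 0.0978 × 1.5365 × 3.1030 = 0.4663.
T = exp(−0.4663) = 0.6273.

0.627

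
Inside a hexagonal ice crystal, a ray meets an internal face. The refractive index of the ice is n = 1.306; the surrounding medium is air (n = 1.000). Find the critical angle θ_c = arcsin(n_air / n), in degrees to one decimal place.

sin θ_c = n_air / n = 1.000 / 1.306 = 0.7657.
θ_c = arcsin(0.7657) = 49.97°.

50.0°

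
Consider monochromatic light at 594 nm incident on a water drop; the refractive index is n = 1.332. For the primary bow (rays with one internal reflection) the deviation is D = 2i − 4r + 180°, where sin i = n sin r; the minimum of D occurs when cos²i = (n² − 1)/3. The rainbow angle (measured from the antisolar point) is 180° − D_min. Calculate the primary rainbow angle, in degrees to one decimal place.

cos²i = (1.77422 − 1)/3 = 0.25807; i = arccos(0.50801) = 59.469°.
sin r = sin 59.469°/1.332 = 0.64666; r = 40.290°.
D_min = 2·59.469° − 4·40.290° + 180° = 137.776°.
Rainbow angle = 180° − D_min = 42.224°.

42.2°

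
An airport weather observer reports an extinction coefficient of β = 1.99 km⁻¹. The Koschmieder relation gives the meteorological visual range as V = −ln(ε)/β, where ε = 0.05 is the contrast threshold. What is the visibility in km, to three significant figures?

V = −ln(0.05) / 1.99 = 2.996 / 1.99 = 1.5054 km.

1.51 km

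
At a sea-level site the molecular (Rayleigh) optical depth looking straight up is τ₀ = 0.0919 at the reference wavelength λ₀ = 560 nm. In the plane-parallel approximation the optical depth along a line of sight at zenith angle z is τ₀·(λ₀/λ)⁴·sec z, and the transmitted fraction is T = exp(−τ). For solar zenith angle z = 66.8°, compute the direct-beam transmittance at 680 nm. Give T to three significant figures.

sec 66.8° = 2.5384.
τ = 0.0919 × (560/680)⁴ × 2.5384 = 0.0919 × 0.4600 × 2.5384 = 0.1073.
T = exp(−0.1073) = 0.8983.

0.898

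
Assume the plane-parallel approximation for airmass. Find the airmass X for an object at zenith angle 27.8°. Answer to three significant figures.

1.13

X = sec z = 1/cos 27.8° = 1/0.8846 = 1.1305.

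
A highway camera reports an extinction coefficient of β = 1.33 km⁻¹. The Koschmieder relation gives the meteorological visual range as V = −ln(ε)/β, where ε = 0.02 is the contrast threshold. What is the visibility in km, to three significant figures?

2.94 km

V = −ln(0.02) / 1.33 = 3.912 / 1.33 = 2.9414 km.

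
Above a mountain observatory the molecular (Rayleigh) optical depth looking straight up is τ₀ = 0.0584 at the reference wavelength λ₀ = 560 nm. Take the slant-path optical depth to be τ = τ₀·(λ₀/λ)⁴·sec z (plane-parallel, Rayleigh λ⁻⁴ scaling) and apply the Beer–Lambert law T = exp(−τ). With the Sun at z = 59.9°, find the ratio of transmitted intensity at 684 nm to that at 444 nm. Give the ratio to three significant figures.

Airmass: sec 59.9° = 1.9940.
τ(684 nm) = 0.0584 × (560/684)⁴ × 1.9940 = 0.0584 × 0.4493 × 1.9940 = 0.0523.
τ(444 nm) = 0.0584 × (560/444)⁴ × 1.9940 = 0.0584 × 2.5306 × 1.9940 = 0.2947.
T(684)/T(444) = exp(τ_B − τ_A) = exp(0.2424) = 1.2743.

1.27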